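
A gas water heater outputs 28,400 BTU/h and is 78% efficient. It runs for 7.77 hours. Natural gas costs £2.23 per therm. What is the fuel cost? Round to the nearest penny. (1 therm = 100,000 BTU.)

Heat delivered = 28,400 BTU/h × 7.77 h = 220,668 BTU
Gas input = 220,668 / 0.780 = 282,908 BTU
= 282,908 / 100,000 = 2.829 therm
Cost = 2.829 × £2.23/therm = £6.31

£6.31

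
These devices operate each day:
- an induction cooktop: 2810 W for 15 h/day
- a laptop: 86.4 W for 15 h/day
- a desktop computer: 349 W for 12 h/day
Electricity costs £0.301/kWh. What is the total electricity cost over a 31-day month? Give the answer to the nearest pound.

induction cooktop: 2810 W × 15 h × 31 d = 1,306,650 Wh = 1,307 kWh
laptop: 86.4 W × 15 h × 31 d = 40,176 Wh = 40.18 kWh
desktop computer: 349 W × 12 h × 31 d = 129,828 Wh = 129.8 kWh
Total energy = 1,307 + 40.18 + 129.8 = 1,477 kWh
Cost = 1,477 kWh × £0.301 = £444.47 ≈ £444

£444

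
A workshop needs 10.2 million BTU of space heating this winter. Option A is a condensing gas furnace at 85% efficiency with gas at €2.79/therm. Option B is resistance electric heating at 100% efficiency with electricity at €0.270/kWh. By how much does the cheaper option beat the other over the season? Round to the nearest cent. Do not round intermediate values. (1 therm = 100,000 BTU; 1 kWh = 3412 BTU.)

Heat load = 10.2 × 10⁶ BTU = 10,200,000 BTU
Gas: input = 10,200,000 / 0.85 = 12,000,000 BTU = 120 therm → 120 × €2.79 = €334.80
Electric: 10,200,000 BTU / 3412 = 2,989 kWh → × €0.270 = €807.15
Difference = |€334.80 − €807.15| = €472.35

€472.35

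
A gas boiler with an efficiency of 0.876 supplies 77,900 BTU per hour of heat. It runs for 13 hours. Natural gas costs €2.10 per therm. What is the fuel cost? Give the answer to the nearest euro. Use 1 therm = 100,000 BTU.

Heat delivered = 77,900 BTU/h × 13 h = 1,012,700 BTU
Gas input = 1,012,700 / 0.876 = 1,156,050 BTU
= 1,156,050 / 100,000 = 11.56 therm
Cost = 11.56 × €2.10/therm = €24.28 ≈ €24

€24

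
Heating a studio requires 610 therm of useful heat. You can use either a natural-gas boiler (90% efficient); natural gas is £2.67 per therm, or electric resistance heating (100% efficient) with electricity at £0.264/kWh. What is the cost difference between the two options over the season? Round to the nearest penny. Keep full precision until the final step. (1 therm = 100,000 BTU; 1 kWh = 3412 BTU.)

Heat load = 610 therm × 100,000 = 61,000,000 BTU
Gas: input = 61,000,000 / 0.90 = 67,777,778 BTU = 677.8 therm → 677.8 × £2.67 = £1,809.67
Electric: 61,000,000 BTU / 3412 = 17,880 kWh → × £0.264 = £4,719.81
Difference = |£1,809.67 − £4,719.81| = £2,910.15

£2910.15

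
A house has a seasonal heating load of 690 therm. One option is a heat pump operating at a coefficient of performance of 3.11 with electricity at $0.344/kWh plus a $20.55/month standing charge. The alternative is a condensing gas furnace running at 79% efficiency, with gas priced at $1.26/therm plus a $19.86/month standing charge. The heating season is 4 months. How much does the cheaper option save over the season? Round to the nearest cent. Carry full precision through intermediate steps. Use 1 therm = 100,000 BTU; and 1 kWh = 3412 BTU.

$1139.11

Heat load = 690 therm × 100,000 = 69,000,000 BTU
Gas: input = 69,000,000 / 0.79 = 87,341,772 BTU = 873.4 therm → 873.4 × $1.26 = $1,100.51; + 4 × $19.86 standing = $1,179.95
Heat pump: 69,000,000 BTU / 3412 = 20,220 kWh heat; / 3.11 = 6,502 kWh in → × $0.344 = $2,236.86; + 4 × $20.55 standing = $2,319.06
Difference = |$1,179.95 − $2,319.06| = $1,139.11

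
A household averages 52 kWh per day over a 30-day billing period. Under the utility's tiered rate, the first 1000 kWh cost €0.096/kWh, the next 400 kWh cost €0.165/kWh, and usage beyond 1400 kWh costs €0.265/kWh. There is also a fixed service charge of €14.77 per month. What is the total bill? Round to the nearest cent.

€219.17

Usage = 52 kWh/day × 30 days = 1560 kWh
First 1000 kWh × €0.096 = €96.00
Next 400 kWh × €0.165 = €66.00
Remaining 160 kWh × €0.265 = €42.40
Energy charge = €204.40; + service €14.77 = €219.17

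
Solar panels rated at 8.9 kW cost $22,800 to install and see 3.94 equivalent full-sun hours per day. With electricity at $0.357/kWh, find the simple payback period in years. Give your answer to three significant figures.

4.99 years

Daily generation = 8.9 kW × 3.94 h = 35.07 kWh
Annual generation = 35.07 × 365 = 12799 kWh
Annual savings = 12799 × $0.357 = $4,569.28
Payback = $22,800 / $4,569.28 = 4.99 years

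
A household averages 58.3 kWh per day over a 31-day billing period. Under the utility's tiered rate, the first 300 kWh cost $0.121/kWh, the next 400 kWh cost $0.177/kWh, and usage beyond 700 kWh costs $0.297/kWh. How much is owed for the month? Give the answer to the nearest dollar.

Usage = 58.3 kWh/day × 31 days = 1807.3 kWh
First 300 kWh × $0.121 = $36.30
Next 400 kWh × $0.177 = $70.80
Remaining 1107.3 kWh × $0.297 = $328.87
Total = $435.97 ≈ $436

$436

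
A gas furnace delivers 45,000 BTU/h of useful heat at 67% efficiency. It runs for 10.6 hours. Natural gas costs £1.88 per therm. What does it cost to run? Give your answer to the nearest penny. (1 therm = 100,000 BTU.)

£13.38

Heat delivered = 45,000 BTU/h × 10.6 h = 477,000 BTU
Gas input = 477,000 / 0.67 = 711,940 BTU
= 711,940 / 100,000 = 7.119 therm
Cost = 7.119 × £1.88/therm = £13.38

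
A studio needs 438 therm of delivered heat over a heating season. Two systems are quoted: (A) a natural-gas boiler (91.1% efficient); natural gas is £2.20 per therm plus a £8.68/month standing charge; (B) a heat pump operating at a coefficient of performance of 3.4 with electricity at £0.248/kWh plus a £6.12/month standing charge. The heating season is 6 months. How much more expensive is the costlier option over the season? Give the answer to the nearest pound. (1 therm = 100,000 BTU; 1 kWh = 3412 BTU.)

£137

Heat load = 438 therm × 100,000 = 43,800,000 BTU
Gas: input = 43,800,000 / 0.911 = 48,079,034 BTU = 480.8 therm → 480.8 × £2.20 = £1,057.74; + 6 × £8.68 standing = £1,109.82
Heat pump: 43,800,000 BTU / 3412 = 12,840 kWh heat; / 3.4 = 3,776 kWh in → × £0.248 = £936.35; + 6 × £6.12 standing = £973.07
Difference = |£1,109.82 − £973.07| = £136.75 ≈ £137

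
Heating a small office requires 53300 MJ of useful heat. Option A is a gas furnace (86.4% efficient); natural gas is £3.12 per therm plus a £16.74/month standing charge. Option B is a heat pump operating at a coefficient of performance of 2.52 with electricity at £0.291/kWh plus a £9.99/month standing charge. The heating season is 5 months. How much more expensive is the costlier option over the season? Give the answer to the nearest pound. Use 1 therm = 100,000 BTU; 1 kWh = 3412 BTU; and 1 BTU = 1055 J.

Heat load = 53300 MJ = 53,300,000,000 J / 1055 = 50,521,327 BTU
Gas: input = 50,521,327 / 0.864 = 58,473,758 BTU = 584.7 therm → 584.7 × £3.12 = £1,824.38; + 5 × £16.74 standing = £1,908.08
Heat pump: 50,521,327 BTU / 3412 = 14,810 kWh heat; / 2.52 = 5,876 kWh in → × £0.291 = £1,709.85; + 5 × £9.99 standing = £1,759.80
Difference = |£1,908.08 − £1,759.80| = £148.28 ≈ £148

£148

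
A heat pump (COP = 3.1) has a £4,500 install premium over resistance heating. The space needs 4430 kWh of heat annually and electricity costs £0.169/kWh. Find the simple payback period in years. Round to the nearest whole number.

Resistance: 4430 kWh × £0.169 = £748.67/yr
Heat pump: 4430 / 3.1 = 1429 kWh in → × £0.169 = £241.51/yr
Annual savings = £507.16
Payback = £4,500 / £507.16 = 8.87 years

9 years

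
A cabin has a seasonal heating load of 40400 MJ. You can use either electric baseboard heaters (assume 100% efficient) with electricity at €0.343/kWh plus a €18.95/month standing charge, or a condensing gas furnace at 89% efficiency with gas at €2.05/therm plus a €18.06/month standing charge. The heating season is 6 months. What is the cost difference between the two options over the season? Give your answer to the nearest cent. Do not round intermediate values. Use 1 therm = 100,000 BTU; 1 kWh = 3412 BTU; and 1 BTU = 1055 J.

Heat load = 40400 MJ = 40,400,000,000 J / 1055 = 38,293,839 BTU
Gas: input = 38,293,839 / 0.89 = 43,026,785 BTU = 430.3 therm → 430.3 × €2.05 = €882.05; + 6 × €18.06 standing = €990.41
Electric: 38,293,839 BTU / 3412 = 11,220 kWh → × €0.343 = €3,849.59; + 6 × €18.95 standing = €3,963.29
Difference = |€990.41 − €3,963.29| = €2,972.88

€2972.88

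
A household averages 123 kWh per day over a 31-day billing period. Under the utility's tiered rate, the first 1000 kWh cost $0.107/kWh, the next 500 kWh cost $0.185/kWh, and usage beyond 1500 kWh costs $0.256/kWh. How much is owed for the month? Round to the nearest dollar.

Usage = 123 kWh/day × 31 days = 3813 kWh
First 1000 kWh × $0.107 = $107.00
Next 500 kWh × $0.185 = $92.50
Remaining 2313 kWh × $0.256 = $592.13
Total = $791.63 ≈ $792

$792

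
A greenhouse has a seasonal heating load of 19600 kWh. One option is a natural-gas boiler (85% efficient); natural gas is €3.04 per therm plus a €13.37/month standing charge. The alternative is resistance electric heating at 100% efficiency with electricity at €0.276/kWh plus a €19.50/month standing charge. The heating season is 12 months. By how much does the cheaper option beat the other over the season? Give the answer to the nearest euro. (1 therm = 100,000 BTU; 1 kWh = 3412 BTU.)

Heat load = 19600 kWh × 3412 = 66,875,200 BTU
Gas: input = 66,875,200 / 0.85 = 78,676,706 BTU = 786.8 therm → 786.8 × €3.04 = €2,391.77; + 12 × €13.37 standing = €2,552.21
Electric: 66,875,200 BTU / 3412 = 19,600 kWh → × €0.276 = €5,409.60; + 12 × €19.50 standing = €5,643.60
Difference = |€2,552.21 − €5,643.60| = €3,091.39 ≈ €3091

€3091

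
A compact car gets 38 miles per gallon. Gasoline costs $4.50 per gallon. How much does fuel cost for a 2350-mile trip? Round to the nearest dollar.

$278

Fuel = 2350 mi / 38 mpg = 61.84 gal
Cost = 61.84 gal × $4.50/gal = $278.29 ≈ $278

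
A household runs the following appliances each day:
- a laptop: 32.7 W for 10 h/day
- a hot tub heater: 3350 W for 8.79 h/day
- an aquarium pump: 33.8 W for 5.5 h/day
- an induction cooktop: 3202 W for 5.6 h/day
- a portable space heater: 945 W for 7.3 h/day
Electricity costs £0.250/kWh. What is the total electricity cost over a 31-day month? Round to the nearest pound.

laptop: 32.7 W × 10 h × 31 d = 10,137 Wh = 10.14 kWh
hot tub heater: 3350 W × 8.79 h × 31 d = 912,841 Wh = 912.8 kWh
aquarium pump: 33.8 W × 5.5 h × 31 d = 5,763 Wh = 5.763 kWh
induction cooktop: 3202 W × 5.6 h × 31 d = 555,867 Wh = 555.9 kWh
portable space heater: 945 W × 7.3 h × 31 d = 213,854 Wh = 213.9 kWh
Total energy = 10.14 + 912.8 + 5.763 + 555.9 + 213.9 = 1,698 kWh
Cost = 1,698 kWh × £0.250 = £424.62 ≈ £425

£425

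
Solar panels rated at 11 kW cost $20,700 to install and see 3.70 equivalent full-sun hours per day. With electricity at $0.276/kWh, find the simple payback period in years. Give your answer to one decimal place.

5.0 years

Daily generation = 11 kW × 3.70 h = 40.7 kWh
Annual generation = 40.7 × 365 = 14856 kWh
Annual savings = 14856 × $0.276 = $4,100.12
Payback = $20,700 / $4,100.12 = 5.05 years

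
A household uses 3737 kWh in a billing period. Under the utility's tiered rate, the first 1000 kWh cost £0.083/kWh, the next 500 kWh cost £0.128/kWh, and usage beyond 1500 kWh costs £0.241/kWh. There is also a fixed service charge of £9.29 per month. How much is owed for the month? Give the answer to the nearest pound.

£695

First 1000 kWh × £0.083 = £83.00
Next 500 kWh × £0.128 = £64.00
Remaining 2237 kWh × £0.241 = £539.12
Energy charge = £686.12; + service £9.29 = £695.41 ≈ £695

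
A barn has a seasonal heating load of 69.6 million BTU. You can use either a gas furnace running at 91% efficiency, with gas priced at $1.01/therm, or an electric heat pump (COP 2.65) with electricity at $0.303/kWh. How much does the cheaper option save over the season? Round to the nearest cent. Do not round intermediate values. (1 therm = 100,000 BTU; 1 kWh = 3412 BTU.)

$1559.88

Heat load = 69.6 × 10⁶ BTU = 69,600,000 BTU
Gas: input = 69,600,000 / 0.91 = 76,483,516 BTU = 764.8 therm → 764.8 × $1.01 = $772.48
Heat pump: 69,600,000 BTU / 3412 = 20,400 kWh heat; / 2.65 = 7,698 kWh in → × $0.303 = $2,332.37
Difference = |$772.48 − $2,332.37| = $1,559.88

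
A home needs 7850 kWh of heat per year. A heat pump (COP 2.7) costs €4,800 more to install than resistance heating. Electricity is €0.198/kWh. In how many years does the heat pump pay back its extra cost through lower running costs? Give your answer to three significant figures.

Resistance: 7850 kWh × €0.198 = €1,554.30/yr
Heat pump: 7850 / 2.7 = 2907 kWh in → × €0.198 = €575.67/yr
Annual savings = €978.63
Payback = €4,800 / €978.63 = 4.9 years

4.90 years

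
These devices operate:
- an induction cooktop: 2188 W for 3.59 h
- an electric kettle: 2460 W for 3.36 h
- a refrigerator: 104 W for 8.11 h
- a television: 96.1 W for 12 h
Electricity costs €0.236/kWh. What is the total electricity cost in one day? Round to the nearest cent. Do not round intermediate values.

induction cooktop: 2188 W × 3.59 h = 7,855 Wh = 7.855 kWh
electric kettle: 2460 W × 3.36 h = 8,266 Wh = 8.266 kWh
refrigerator: 104 W × 8.11 h = 843 Wh = 0.8434 kWh
television: 96.1 W × 12 h = 1,153 Wh = 1.153 kWh
Total energy = 7.855 + 8.266 + 0.8434 + 1.153 = 18.12 kWh
Cost = 18.12 kWh × €0.236 = €4.28

€4.28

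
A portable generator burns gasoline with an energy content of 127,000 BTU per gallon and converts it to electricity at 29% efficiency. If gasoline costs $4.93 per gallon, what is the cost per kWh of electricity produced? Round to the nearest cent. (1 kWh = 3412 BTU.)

$0.46

Electrical output per gallon = 127,000 BTU × 0.29 / 3412 BTU/kWh = 10.79 kWh
Cost per kWh = $4.93 / 10.79 kWh = $0.457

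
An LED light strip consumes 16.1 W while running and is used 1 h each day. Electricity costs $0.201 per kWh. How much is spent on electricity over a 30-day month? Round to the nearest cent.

$0.10

Energy = 16.1 W × 1 h/day × 30 days = 483 Wh = 0.483 kWh
Cost = 0.483 kWh × $0.201/kWh = $0.10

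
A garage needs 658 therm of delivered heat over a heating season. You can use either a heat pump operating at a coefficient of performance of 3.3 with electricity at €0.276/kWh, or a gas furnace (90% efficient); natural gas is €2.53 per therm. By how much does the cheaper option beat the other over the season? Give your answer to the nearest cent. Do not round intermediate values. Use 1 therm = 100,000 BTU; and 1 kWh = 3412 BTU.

Heat load = 658 therm × 100,000 = 65,800,000 BTU
Gas: input = 65,800,000 / 0.90 = 73,111,111 BTU = 731.1 therm → 731.1 × €2.53 = €1,849.71
Heat pump: 65,800,000 BTU / 3412 = 19,280 kWh heat; / 3.3 = 5,844 kWh in → × €0.276 = €1,612.92
Difference = |€1,849.71 − €1,612.92| = €236.79

€236.79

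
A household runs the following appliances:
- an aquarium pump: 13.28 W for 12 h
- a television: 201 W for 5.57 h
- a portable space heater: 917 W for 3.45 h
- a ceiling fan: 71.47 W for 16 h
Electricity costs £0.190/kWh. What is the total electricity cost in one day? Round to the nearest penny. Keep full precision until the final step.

£1.06

aquarium pump: 13.28 W × 12 h = 159 Wh = 0.1594 kWh
television: 201 W × 5.57 h = 1,120 Wh = 1.12 kWh
portable space heater: 917 W × 3.45 h = 3,164 Wh = 3.164 kWh
ceiling fan: 71.47 W × 16 h = 1,144 Wh = 1.144 kWh
Total energy = 0.1594 + 1.12 + 3.164 + 1.144 = 5.586 kWh
Cost = 5.586 kWh × £0.190 = £1.06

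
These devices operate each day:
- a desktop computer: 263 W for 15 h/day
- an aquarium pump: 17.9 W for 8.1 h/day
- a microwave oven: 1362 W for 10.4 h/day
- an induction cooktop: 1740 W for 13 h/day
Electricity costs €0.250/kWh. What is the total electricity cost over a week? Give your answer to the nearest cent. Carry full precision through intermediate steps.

desktop computer: 263 W × 15 h × 7 d = 27,615 Wh = 27.61 kWh
aquarium pump: 17.9 W × 8.1 h × 7 d = 1,015 Wh = 1.015 kWh
microwave oven: 1362 W × 10.4 h × 7 d = 99,154 Wh = 99.15 kWh
induction cooktop: 1740 W × 13 h × 7 d = 158,340 Wh = 158.3 kWh
Total energy = 27.61 + 1.015 + 99.15 + 158.3 = 286.1 kWh
Cost = 286.1 kWh × €0.250 = €71.53

€71.53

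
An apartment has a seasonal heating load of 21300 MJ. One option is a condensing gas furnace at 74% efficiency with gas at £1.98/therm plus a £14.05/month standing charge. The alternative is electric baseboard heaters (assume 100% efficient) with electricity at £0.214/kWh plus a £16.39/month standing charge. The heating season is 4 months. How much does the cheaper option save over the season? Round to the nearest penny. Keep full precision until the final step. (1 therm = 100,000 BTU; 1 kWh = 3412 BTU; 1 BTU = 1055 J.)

£735.44

Heat load = 21300 MJ = 21,300,000,000 J / 1055 = 20,189,573 BTU
Gas: input = 20,189,573 / 0.74 = 27,283,207 BTU = 272.8 therm → 272.8 × £1.98 = £540.21; + 4 × £14.05 standing = £596.41
Electric: 20,189,573 BTU / 3412 = 5,917 kWh → × £0.214 = £1,266.29; + 4 × £16.39 standing = £1,331.85
Difference = |£596.41 − £1,331.85| = £735.44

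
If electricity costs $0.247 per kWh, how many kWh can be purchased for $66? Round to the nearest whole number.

$66 / $0.247 per kWh = 267.2 kWh

267 kWh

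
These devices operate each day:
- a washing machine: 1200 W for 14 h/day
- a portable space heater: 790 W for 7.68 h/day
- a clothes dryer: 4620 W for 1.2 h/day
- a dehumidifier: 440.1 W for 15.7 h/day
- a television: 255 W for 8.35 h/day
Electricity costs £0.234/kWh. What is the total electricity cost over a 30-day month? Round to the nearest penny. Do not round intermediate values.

£262.90

washing machine: 1200 W × 14 h × 30 d = 504,000 Wh = 504 kWh
portable space heater: 790 W × 7.68 h × 30 d = 182,016 Wh = 182 kWh
clothes dryer: 4620 W × 1.2 h × 30 d = 166,320 Wh = 166.3 kWh
dehumidifier: 440.1 W × 15.7 h × 30 d = 207,287 Wh = 207.3 kWh
television: 255 W × 8.35 h × 30 d = 63,878 Wh = 63.88 kWh
Total energy = 504 + 182 + 166.3 + 207.3 + 63.88 = 1,124 kWh
Cost = 1,124 kWh × £0.234 = £262.90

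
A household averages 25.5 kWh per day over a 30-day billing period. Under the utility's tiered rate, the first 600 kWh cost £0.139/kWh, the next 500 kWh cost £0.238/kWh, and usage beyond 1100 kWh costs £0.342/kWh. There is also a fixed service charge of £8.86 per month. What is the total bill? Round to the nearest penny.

£131.53

Usage = 25.5 kWh/day × 30 days = 765 kWh
First 600 kWh × £0.139 = £83.40
Next 165 kWh × £0.238 = £39.27
Remaining tier: 0 kWh (not reached)
Energy charge = £122.67; + service £8.86 = £131.53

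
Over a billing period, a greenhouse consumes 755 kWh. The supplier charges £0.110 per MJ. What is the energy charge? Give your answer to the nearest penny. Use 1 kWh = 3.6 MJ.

755 kWh × (3.6 MJ/kWh) = 2,718 MJ
Cost = 2,718 MJ × £0.110/MJ = £298.98

£298.98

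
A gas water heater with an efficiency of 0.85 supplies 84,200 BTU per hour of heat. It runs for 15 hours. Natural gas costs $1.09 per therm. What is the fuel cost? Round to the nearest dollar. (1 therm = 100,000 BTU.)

Heat delivered = 84,200 BTU/h × 15 h = 1,263,000 BTU
Gas input = 1,263,000 / 0.85 = 1,485,882 BTU
= 1,485,882 / 100,000 = 14.86 therm
Cost = 14.86 × $1.09/therm = $16.20 ≈ $16

$16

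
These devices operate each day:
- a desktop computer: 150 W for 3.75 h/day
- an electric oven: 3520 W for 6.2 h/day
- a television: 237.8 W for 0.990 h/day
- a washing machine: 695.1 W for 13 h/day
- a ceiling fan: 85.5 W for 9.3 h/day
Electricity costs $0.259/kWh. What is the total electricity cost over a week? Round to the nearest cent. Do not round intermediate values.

desktop computer: 150 W × 3.75 h × 7 d = 3,938 Wh = 3.938 kWh
electric oven: 3520 W × 6.2 h × 7 d = 152,768 Wh = 152.8 kWh
television: 237.8 W × 0.990 h × 7 d = 1,648 Wh = 1.648 kWh
washing machine: 695.1 W × 13 h × 7 d = 63,254 Wh = 63.25 kWh
ceiling fan: 85.5 W × 9.3 h × 7 d = 5,566 Wh = 5.566 kWh
Total energy = 3.938 + 152.8 + 1.648 + 63.25 + 5.566 = 227.2 kWh
Cost = 227.2 kWh × $0.259 = $58.84

$58.84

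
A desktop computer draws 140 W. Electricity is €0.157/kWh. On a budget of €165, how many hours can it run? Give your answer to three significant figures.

7510 h

Energy budget = €165 / €0.157 per kWh = 1,051 kWh = 1,050,955 Wh
Runtime = 1,050,955 Wh / 140 W = 7,507 h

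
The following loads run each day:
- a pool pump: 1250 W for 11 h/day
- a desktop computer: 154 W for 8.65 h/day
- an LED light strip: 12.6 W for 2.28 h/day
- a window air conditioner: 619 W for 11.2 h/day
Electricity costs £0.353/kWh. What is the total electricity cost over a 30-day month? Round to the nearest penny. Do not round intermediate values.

£233.44

pool pump: 1250 W × 11 h × 30 d = 412,500 Wh = 412.5 kWh
desktop computer: 154 W × 8.65 h × 30 d = 39,963 Wh = 39.96 kWh
LED light strip: 12.6 W × 2.28 h × 30 d = 862 Wh = 0.8618 kWh
window air conditioner: 619 W × 11.2 h × 30 d = 207,984 Wh = 208 kWh
Total energy = 412.5 + 39.96 + 0.8618 + 208 = 661.3 kWh
Cost = 661.3 kWh × £0.353 = £233.44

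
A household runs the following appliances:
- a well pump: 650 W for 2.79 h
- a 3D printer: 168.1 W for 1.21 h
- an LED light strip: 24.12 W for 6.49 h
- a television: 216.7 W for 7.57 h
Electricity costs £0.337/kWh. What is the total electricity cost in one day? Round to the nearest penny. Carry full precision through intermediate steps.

£1.29

well pump: 650 W × 2.79 h = 1,814 Wh = 1.813 kWh
3D printer: 168.1 W × 1.21 h = 203 Wh = 0.2034 kWh
LED light strip: 24.12 W × 6.49 h = 157 Wh = 0.1565 kWh
television: 216.7 W × 7.57 h = 1,640 Wh = 1.64 kWh
Total energy = 1.813 + 0.2034 + 0.1565 + 1.64 = 3.814 kWh
Cost = 3.814 kWh × £0.337 = £1.29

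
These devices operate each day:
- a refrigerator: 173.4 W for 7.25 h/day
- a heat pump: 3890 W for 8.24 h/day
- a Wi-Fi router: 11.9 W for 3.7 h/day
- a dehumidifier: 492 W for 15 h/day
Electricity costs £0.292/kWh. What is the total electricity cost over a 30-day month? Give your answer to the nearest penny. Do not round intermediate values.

refrigerator: 173.4 W × 7.25 h × 30 d = 37,714 Wh = 37.71 kWh
heat pump: 3890 W × 8.24 h × 30 d = 961,608 Wh = 961.6 kWh
Wi-Fi router: 11.9 W × 3.7 h × 30 d = 1,321 Wh = 1.321 kWh
dehumidifier: 492 W × 15 h × 30 d = 221,400 Wh = 221.4 kWh
Total energy = 37.71 + 961.6 + 1.321 + 221.4 = 1,222 kWh
Cost = 1,222 kWh × £0.292 = £356.84

£356.84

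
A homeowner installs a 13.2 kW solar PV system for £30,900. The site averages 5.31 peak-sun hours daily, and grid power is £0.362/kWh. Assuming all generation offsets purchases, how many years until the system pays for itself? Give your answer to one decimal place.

Daily generation = 13.2 kW × 5.31 h = 70.09 kWh
Annual generation = 70.09 × 365 = 25584 kWh
Annual savings = 25584 × £0.362 = £9,261.26
Payback = £30,900 / £9,261.26 = 3.34 years

3.3 years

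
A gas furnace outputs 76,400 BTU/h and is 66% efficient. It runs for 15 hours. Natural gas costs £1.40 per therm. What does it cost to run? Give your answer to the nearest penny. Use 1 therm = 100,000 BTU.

Heat delivered = 76,400 BTU/h × 15 h = 1,146,000 BTU
Gas input = 1,146,000 / 0.66 = 1,736,364 BTU
= 1,736,364 / 100,000 = 17.36 therm
Cost = 17.36 × £1.40/therm = £24.31

£24.31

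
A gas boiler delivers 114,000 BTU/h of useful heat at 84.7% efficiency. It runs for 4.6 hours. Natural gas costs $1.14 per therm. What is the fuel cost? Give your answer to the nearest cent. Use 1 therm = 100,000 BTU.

Heat delivered = 114,000 BTU/h × 4.6 h = 524,400 BTU
Gas input = 524,400 / 0.847 = 619,126 BTU
= 619,126 / 100,000 = 6.191 therm
Cost = 6.191 × $1.14/therm = $7.06

$7.06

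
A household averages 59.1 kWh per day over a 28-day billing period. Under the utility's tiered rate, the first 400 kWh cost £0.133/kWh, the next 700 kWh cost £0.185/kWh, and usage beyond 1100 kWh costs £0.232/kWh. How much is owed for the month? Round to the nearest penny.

£311.41

Usage = 59.1 kWh/day × 28 days = 1654.8 kWh
First 400 kWh × £0.133 = £53.20
Next 700 kWh × £0.185 = £129.50
Remaining 554.8 kWh × £0.232 = £128.71
Total = £311.41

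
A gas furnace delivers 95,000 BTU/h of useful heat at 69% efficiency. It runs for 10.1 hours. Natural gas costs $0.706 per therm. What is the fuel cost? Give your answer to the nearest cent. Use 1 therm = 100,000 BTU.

Heat delivered = 95,000 BTU/h × 10.1 h = 959,500 BTU
Gas input = 959,500 / 0.69 = 1,390,580 BTU
= 1,390,580 / 100,000 = 13.91 therm
Cost = 13.91 × $0.706/therm = $9.82

$9.82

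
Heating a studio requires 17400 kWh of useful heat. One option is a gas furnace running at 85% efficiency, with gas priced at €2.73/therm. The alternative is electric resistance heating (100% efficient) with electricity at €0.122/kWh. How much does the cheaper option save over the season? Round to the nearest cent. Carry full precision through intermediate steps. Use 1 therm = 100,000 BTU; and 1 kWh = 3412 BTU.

Heat load = 17400 kWh × 3412 = 59,368,800 BTU
Gas: input = 59,368,800 / 0.85 = 69,845,647 BTU = 698.5 therm → 698.5 × €2.73 = €1,906.79
Electric: 59,368,800 BTU / 3412 = 17,400 kWh → × €0.122 = €2,122.80
Difference = |€1,906.79 − €2,122.80| = €216.01

€216.01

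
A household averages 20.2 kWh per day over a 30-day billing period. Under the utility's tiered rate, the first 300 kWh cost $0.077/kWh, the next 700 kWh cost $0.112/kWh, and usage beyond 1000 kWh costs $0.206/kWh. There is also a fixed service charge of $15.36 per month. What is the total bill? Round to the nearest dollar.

Usage = 20.2 kWh/day × 30 days = 606 kWh
First 300 kWh × $0.077 = $23.10
Next 306 kWh × $0.112 = $34.27
Remaining tier: 0 kWh (not reached)
Energy charge = $57.37; + service $15.36 = $72.73 ≈ $73

$73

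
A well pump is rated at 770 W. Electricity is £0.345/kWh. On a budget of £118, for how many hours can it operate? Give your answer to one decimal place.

444.2 h

Energy budget = £118 / £0.345 per kWh = 342 kWh = 342,029 Wh
Runtime = 342,029 Wh / 770 W = 444.2 h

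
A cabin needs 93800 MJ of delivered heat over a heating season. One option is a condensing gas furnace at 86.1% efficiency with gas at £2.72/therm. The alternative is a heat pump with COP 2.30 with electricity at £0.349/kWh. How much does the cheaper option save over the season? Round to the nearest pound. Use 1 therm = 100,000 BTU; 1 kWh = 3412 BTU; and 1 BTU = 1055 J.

Heat load = 93800 MJ = 93,800,000,000 J / 1055 = 88,909,953 BTU
Gas: input = 88,909,953 / 0.861 = 103,263,592 BTU = 1,033 therm → 1,033 × £2.72 = £2,808.77
Heat pump: 88,909,953 BTU / 3412 = 26,060 kWh heat; / 2.30 = 11,330 kWh in → × £0.349 = £3,954.02
Difference = |£2,808.77 − £3,954.02| = £1,145.25 ≈ £1145

£1145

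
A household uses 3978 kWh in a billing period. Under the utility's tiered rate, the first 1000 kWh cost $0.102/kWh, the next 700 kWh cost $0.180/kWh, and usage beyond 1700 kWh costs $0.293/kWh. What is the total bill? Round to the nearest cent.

First 1000 kWh × $0.102 = $102.00
Next 700 kWh × $0.180 = $126.00
Remaining 2278 kWh × $0.293 = $667.45
Total = $895.45

$895.45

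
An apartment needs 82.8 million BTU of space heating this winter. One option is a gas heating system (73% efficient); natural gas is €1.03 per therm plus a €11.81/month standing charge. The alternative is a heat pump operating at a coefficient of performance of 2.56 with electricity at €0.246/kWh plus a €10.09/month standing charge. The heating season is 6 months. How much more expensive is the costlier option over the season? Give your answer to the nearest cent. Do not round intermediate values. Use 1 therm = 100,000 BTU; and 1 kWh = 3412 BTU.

€1153.34

Heat load = 82.8 × 10⁶ BTU = 82,800,000 BTU
Gas: input = 82,800,000 / 0.73 = 113,424,658 BTU = 1,134 therm → 1,134 × €1.03 = €1,168.27; + 6 × €11.81 standing = €1,239.13
Heat pump: 82,800,000 BTU / 3412 = 24,270 kWh heat; / 2.56 = 9,479 kWh in → × €0.246 = €2,331.94; + 6 × €10.09 standing = €2,392.48
Difference = |€1,239.13 − €2,392.48| = €1,153.34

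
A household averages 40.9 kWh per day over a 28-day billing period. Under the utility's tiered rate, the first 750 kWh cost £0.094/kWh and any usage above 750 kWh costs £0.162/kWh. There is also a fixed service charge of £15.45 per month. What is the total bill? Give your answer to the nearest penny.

Usage = 40.9 kWh/day × 28 days = 1145.2 kWh
First 750 kWh × £0.094 = £70.50
Remaining 395.2 kWh × £0.162 = £64.02
Energy charge = £134.52; + service £15.45 = £149.97

£149.97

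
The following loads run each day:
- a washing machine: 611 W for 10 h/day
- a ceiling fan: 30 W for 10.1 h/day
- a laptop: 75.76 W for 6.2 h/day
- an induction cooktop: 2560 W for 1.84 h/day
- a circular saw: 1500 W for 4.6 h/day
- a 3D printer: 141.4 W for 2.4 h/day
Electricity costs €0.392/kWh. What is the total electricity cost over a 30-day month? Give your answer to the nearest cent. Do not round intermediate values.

€221.47

washing machine: 611 W × 10 h × 30 d = 183,300 Wh = 183.3 kWh
ceiling fan: 30 W × 10.1 h × 30 d = 9,090 Wh = 9.09 kWh
laptop: 75.76 W × 6.2 h × 30 d = 14,091 Wh = 14.09 kWh
induction cooktop: 2560 W × 1.84 h × 30 d = 141,312 Wh = 141.3 kWh
circular saw: 1500 W × 4.6 h × 30 d = 207,000 Wh = 207 kWh
3D printer: 141.4 W × 2.4 h × 30 d = 10,181 Wh = 10.18 kWh
Total energy = 183.3 + 9.09 + 14.09 + 141.3 + 207 + 10.18 = 565 kWh
Cost = 565 kWh × €0.392 = €221.47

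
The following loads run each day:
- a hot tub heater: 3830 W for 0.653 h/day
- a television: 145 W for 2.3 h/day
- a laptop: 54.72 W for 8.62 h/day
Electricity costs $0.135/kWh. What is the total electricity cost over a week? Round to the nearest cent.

$3.12

hot tub heater: 3830 W × 0.653 h × 7 d = 17,507 Wh = 17.51 kWh
television: 145 W × 2.3 h × 7 d = 2,334 Wh = 2.334 kWh
laptop: 54.72 W × 8.62 h × 7 d = 3,302 Wh = 3.302 kWh
Total energy = 17.51 + 2.334 + 3.302 = 23.14 kWh
Cost = 23.14 kWh × $0.135 = $3.12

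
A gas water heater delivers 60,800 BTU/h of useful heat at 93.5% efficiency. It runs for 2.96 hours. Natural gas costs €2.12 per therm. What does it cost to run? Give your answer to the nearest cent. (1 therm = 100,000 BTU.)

Heat delivered = 60,800 BTU/h × 2.96 h = 179,968 BTU
Gas input = 179,968 / 0.935 = 192,479 BTU
= 192,479 / 100,000 = 1.925 therm
Cost = 1.925 × €2.12/therm = €4.08

€4.08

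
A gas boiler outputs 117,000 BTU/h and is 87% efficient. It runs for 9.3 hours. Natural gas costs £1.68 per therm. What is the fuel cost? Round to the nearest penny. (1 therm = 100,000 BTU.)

Heat delivered = 117,000 BTU/h × 9.3 h = 1,088,100 BTU
Gas input = 1,088,100 / 0.87 = 1,250,690 BTU
= 1,250,690 / 100,000 = 12.51 therm
Cost = 12.51 × £1.68/therm = £21.01

£21.01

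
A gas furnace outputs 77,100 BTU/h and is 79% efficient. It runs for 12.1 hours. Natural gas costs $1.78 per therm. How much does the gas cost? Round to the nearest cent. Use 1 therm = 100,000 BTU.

$21.02

Heat delivered = 77,100 BTU/h × 12.1 h = 932,910 BTU
Gas input = 932,910 / 0.79 = 1,180,899 BTU
= 1,180,899 / 100,000 = 11.81 therm
Cost = 11.81 × $1.78/therm = $21.02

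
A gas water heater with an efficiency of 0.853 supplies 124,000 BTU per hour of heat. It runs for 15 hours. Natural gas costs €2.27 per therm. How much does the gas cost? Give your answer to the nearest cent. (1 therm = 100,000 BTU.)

€49.50

Heat delivered = 124,000 BTU/h × 15 h = 1,860,000 BTU
Gas input = 1,860,000 / 0.853 = 2,180,539 BTU
= 2,180,539 / 100,000 = 21.81 therm
Cost = 21.81 × €2.27/therm = €49.50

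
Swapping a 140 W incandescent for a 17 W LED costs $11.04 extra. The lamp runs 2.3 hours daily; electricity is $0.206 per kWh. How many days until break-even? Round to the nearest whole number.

189 days

Power saved = 140 − 17 = 123 W
Daily energy saved = 123 W × 2.3 h = 282.9 Wh = 0.2829 kWh
Daily savings = 0.2829 × $0.206 = $0.0583
Payback = $11.04 / $0.0583 per day = 189.4 days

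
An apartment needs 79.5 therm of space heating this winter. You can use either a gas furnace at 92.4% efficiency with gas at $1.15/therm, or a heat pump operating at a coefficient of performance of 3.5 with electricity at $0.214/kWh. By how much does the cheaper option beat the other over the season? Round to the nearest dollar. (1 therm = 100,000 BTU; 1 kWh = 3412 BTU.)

Heat load = 79.5 therm × 100,000 = 7,950,000 BTU
Gas: input = 7,950,000 / 0.924 = 8,603,896 BTU = 86.04 therm → 86.04 × $1.15 = $98.94
Heat pump: 7,950,000 BTU / 3412 = 2,330 kWh heat; / 3.5 = 665.7 kWh in → × $0.214 = $142.46
Difference = |$98.94 − $142.46| = $43.52 ≈ $44

$44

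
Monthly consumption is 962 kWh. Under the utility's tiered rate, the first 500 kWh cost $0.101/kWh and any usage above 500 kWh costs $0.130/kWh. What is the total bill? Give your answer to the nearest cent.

First 500 kWh × $0.101 = $50.50
Remaining 462 kWh × $0.130 = $60.06
Total = $110.56

$110.56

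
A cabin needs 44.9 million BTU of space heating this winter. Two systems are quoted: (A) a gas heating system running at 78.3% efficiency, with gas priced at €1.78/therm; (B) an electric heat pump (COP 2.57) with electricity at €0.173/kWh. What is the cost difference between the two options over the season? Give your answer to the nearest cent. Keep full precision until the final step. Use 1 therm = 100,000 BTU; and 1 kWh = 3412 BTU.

Heat load = 44.9 × 10⁶ BTU = 44,900,000 BTU
Gas: input = 44,900,000 / 0.783 = 57,343,550 BTU = 573.4 therm → 573.4 × €1.78 = €1,020.72
Heat pump: 44,900,000 BTU / 3412 = 13,160 kWh heat; / 2.57 = 5,120 kWh in → × €0.173 = €885.83
Difference = |€1,020.72 − €885.83| = €134.89

€134.89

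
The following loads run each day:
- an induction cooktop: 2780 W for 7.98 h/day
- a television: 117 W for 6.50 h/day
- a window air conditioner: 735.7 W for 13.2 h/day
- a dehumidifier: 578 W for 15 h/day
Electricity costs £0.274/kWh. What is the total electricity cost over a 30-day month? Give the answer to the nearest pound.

induction cooktop: 2780 W × 7.98 h × 30 d = 665,532 Wh = 665.5 kWh
television: 117 W × 6.50 h × 30 d = 22,815 Wh = 22.82 kWh
window air conditioner: 735.7 W × 13.2 h × 30 d = 291,337 Wh = 291.3 kWh
dehumidifier: 578 W × 15 h × 30 d = 260,100 Wh = 260.1 kWh
Total energy = 665.5 + 22.82 + 291.3 + 260.1 = 1,240 kWh
Cost = 1,240 kWh × £0.274 = £339.70 ≈ £340

£340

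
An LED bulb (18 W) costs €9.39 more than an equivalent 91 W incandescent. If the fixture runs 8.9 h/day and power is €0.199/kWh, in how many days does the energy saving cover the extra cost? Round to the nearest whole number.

Power saved = 91 − 18 = 73 W
Daily energy saved = 73 W × 8.9 h = 649.7 Wh = 0.6497 kWh
Daily savings = 0.6497 × €0.199 = €0.1293
Payback = €9.39 / €0.1293 per day = 72.63 days

73 days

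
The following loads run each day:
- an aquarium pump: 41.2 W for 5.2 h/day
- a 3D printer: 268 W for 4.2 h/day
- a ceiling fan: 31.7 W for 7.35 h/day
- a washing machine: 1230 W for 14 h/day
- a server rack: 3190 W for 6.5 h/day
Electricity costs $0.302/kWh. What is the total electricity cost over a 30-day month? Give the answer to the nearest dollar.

aquarium pump: 41.2 W × 5.2 h × 30 d = 6,427 Wh = 6.427 kWh
3D printer: 268 W × 4.2 h × 30 d = 33,768 Wh = 33.77 kWh
ceiling fan: 31.7 W × 7.35 h × 30 d = 6,990 Wh = 6.99 kWh
washing machine: 1230 W × 14 h × 30 d = 516,600 Wh = 516.6 kWh
server rack: 3190 W × 6.5 h × 30 d = 622,050 Wh = 622 kWh
Total energy = 6.427 + 33.77 + 6.99 + 516.6 + 622 = 1,186 kWh
Cost = 1,186 kWh × $0.302 = $358.12 ≈ $358

$358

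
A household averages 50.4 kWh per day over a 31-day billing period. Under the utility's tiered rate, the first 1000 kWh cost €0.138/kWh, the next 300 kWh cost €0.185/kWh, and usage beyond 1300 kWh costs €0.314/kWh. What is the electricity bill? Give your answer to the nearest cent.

Usage = 50.4 kWh/day × 31 days = 1562.4 kWh
First 1000 kWh × €0.138 = €138.00
Next 300 kWh × €0.185 = €55.50
Remaining 262.4 kWh × €0.314 = €82.39
Total = €275.89

€275.89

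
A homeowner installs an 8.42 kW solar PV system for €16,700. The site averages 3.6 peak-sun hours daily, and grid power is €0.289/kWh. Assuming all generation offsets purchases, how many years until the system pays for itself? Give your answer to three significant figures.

5.22 years

Daily generation = 8.42 kW × 3.6 h = 30.31 kWh
Annual generation = 30.31 × 365 = 11064 kWh
Annual savings = 11064 × €0.289 = €3,197.46
Payback = €16,700 / €3,197.46 = 5.22 years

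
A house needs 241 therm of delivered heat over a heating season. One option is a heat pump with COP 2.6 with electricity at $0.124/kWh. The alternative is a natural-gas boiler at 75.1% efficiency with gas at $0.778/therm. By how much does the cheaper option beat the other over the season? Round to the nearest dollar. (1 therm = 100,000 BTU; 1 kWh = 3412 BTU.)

$87

Heat load = 241 therm × 100,000 = 24,100,000 BTU
Gas: input = 24,100,000 / 0.751 = 32,090,546 BTU = 320.9 therm → 320.9 × $0.778 = $249.66
Heat pump: 24,100,000 BTU / 3412 = 7,063 kWh heat; / 2.6 = 2,717 kWh in → × $0.124 = $336.87
Difference = |$249.66 − $336.87| = $87.20 ≈ $87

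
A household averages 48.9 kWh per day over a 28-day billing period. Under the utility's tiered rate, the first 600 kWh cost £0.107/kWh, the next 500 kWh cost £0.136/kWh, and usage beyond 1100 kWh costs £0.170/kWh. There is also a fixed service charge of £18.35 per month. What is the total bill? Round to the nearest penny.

Usage = 48.9 kWh/day × 28 days = 1369.2 kWh
First 600 kWh × £0.107 = £64.20
Next 500 kWh × £0.136 = £68.00
Remaining 269.2 kWh × £0.170 = £45.76
Energy charge = £177.96; + service £18.35 = £196.31

£196.31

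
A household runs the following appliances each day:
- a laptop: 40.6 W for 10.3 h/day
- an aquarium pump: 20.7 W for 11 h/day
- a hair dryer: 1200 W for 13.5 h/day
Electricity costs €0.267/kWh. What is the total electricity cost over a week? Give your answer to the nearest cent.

€31.48

laptop: 40.6 W × 10.3 h × 7 d = 2,927 Wh = 2.927 kWh
aquarium pump: 20.7 W × 11 h × 7 d = 1,594 Wh = 1.594 kWh
hair dryer: 1200 W × 13.5 h × 7 d = 113,400 Wh = 113.4 kWh
Total energy = 2.927 + 1.594 + 113.4 = 117.9 kWh
Cost = 117.9 kWh × €0.267 = €31.48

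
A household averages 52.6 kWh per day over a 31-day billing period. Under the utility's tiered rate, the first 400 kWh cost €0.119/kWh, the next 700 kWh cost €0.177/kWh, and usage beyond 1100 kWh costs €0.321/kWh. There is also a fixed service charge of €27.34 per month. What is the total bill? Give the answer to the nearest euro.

Usage = 52.6 kWh/day × 31 days = 1630.6 kWh
First 400 kWh × €0.119 = €47.60
Next 700 kWh × €0.177 = €123.90
Remaining 530.6 kWh × €0.321 = €170.32
Energy charge = €341.82; + service €27.34 = €369.16 ≈ €369

€369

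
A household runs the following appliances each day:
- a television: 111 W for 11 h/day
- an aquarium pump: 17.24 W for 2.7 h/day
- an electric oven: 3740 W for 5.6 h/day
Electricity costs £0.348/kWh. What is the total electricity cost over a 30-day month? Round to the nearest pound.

television: 111 W × 11 h × 30 d = 36,630 Wh = 36.63 kWh
aquarium pump: 17.24 W × 2.7 h × 30 d = 1,396 Wh = 1.396 kWh
electric oven: 3740 W × 5.6 h × 30 d = 628,320 Wh = 628.3 kWh
Total energy = 36.63 + 1.396 + 628.3 = 666.3 kWh
Cost = 666.3 kWh × £0.348 = £231.89 ≈ £232

£232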